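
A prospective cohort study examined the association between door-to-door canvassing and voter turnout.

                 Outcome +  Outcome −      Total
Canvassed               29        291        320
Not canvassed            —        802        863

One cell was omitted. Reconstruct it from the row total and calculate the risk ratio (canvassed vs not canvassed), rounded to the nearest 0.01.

The missing cell is in the unexposed row: 863 − 802 = 61.
So a = 29, b = 291, c = 61, d = 802.
RR = [a/(a+b)] / [c/(c+d)] = (29/320) / (61/863) = 0.09062/0.07068 = 1.28212

1.28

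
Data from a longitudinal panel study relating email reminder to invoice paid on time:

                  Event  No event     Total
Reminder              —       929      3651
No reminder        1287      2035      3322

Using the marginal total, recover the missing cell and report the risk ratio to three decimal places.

The missing cell is in the exposed row: 3651 − 929 = 2722.
So a = 2722, b = 929, c = 1287, d = 2035.
RR = [a/(a+b)] / [c/(c+d)] = (2722/3651) / (1287/3322) = 0.74555/0.38742 = 1.92441

1.924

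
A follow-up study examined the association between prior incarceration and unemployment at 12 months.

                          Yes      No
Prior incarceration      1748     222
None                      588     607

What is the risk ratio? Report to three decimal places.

1.803

Cells: a = 1748, b = 222, c = 588, d = 607.
Risk in exposed = 1748/1970 = 0.88731; risk in unexposed = 588/1195 = 0.49205.
RR = 0.88731 / 0.49205 = 1.80329
The risk among the exposed is 1.80 times that among the unexposed.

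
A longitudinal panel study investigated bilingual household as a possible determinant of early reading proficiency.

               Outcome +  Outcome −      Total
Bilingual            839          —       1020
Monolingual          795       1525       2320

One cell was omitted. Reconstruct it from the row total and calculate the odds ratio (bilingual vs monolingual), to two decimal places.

The missing cell is in the exposed row: 1020 − 839 = 181.
So a = 839, b = 181, c = 795, d = 1525.
OR = (a·d)/(b·c) = (839 × 1525) / (181 × 795) = 1279475 / 143895 = 8.89173

8.89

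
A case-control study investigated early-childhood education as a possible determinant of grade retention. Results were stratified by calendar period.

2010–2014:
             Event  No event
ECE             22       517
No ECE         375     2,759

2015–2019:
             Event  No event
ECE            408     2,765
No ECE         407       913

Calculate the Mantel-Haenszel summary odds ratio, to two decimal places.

0.33

OR_MH = Σ(aᵢdᵢ/nᵢ) / Σ(bᵢcᵢ/nᵢ), where nᵢ is the stratum total.
Stratum 1 (2010–2014): n = 3673; a·d/n = 22·2759/3673 = 16.5255; b·c/n = 517·375/3673 = 52.7838
Stratum 2 (2015–2019): n = 4493; a·d/n = 408·913/4493 = 82.9076; b·c/n = 2765·407/4493 = 250.4685
OR_MH = (16.5255 + 82.9076) / (52.7838 + 250.4685) = 99.4331 / 303.2523 = 0.32789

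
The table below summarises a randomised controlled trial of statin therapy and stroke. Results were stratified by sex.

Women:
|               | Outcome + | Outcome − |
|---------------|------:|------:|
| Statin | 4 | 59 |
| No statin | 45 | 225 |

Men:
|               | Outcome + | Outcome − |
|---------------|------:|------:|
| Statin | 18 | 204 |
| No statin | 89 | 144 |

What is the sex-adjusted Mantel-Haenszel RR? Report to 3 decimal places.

RR_MH = Σ(aᵢ·n₀ᵢ/nᵢ) / Σ(cᵢ·n₁ᵢ/nᵢ), with n₁ᵢ = aᵢ+bᵢ (exposed), n₀ᵢ = cᵢ+dᵢ (unexposed), nᵢ = n₁ᵢ+n₀ᵢ.
Stratum 1 (Women): n₁ = 63, n₀ = 270, n = 333; a·n₀/n = 4·270/333 = 3.2432; c·n₁/n = 45·63/333 = 8.5135
Stratum 2 (Men): n₁ = 222, n₀ = 233, n = 455; a·n₀/n = 18·233/455 = 9.2176; c·n₁/n = 89·222/455 = 43.4242
RR_MH = (3.2432 + 9.2176) / (8.5135 + 43.4242) = 12.4608 / 51.9377 = 0.23992

0.240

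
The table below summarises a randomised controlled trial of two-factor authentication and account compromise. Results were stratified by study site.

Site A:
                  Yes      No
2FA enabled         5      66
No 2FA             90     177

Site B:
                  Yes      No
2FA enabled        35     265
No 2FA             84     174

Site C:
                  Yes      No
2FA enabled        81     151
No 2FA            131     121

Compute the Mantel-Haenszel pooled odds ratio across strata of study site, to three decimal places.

OR_MH = Σ(aᵢdᵢ/nᵢ) / Σ(bᵢcᵢ/nᵢ), where nᵢ is the stratum total.
Stratum 1 (Site A): n = 338; a·d/n = 5·177/338 = 2.6183; b·c/n = 66·90/338 = 17.5740
Stratum 2 (Site B): n = 558; a·d/n = 35·174/558 = 10.9140; b·c/n = 265·84/558 = 39.8925
Stratum 3 (Site C): n = 484; a·d/n = 81·121/484 = 20.2500; b·c/n = 151·131/484 = 40.8698
OR_MH = (2.6183 + 10.9140 + 20.2500) / (17.5740 + 39.8925 + 40.8698) = 33.7823 / 98.3363 = 0.34354

0.344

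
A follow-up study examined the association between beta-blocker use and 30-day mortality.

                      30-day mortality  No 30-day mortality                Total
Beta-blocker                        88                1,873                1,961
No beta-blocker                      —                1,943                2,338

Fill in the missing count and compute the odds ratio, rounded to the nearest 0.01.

0.23

The missing cell is in the unexposed row: 2338 − 1943 = 395.
So a = 88, b = 1873, c = 395, d = 1943.
OR = (a·d)/(b·c) = (88 × 1943) / (1873 × 395) = 170984 / 739835 = 0.23111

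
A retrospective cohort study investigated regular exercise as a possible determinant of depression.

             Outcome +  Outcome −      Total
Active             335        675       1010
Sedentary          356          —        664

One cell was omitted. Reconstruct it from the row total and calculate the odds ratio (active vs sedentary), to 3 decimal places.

0.429

The missing cell is in the unexposed row: 664 − 356 = 308.
So a = 335, b = 675, c = 356, d = 308.
OR = (a·d)/(b·c) = (335 × 308) / (675 × 356) = 103180 / 240300 = 0.42938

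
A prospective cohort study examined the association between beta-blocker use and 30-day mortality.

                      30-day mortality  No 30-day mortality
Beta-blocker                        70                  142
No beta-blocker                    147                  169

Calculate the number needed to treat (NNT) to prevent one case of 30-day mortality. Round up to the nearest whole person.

8

Risk in treated group = 70/212 = 0.33019; risk in control = 147/316 = 0.46519.
Absolute risk reduction = 0.46519 − 0.33019 = 0.13500
NNT = 1 / ARR = 1 / 0.13500 = 7.407 → round up → 8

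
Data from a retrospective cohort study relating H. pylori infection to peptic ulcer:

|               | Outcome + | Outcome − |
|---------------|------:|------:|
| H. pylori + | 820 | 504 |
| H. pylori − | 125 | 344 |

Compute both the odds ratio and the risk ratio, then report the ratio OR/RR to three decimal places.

Cells: a = 820, b = 504, c = 125, d = 344.
OR = (820·344)/(504·125) = 282080/63000 = 4.47746
Risk in exposed = 820/1324 = 0.61934; risk in unexposed = 125/469 = 0.26652; RR = 2.32375
OR/RR = 4.47746 / 2.32375 = 1.92683
The outcome is not rare, so the OR lies further from 1 than the RR.

1.927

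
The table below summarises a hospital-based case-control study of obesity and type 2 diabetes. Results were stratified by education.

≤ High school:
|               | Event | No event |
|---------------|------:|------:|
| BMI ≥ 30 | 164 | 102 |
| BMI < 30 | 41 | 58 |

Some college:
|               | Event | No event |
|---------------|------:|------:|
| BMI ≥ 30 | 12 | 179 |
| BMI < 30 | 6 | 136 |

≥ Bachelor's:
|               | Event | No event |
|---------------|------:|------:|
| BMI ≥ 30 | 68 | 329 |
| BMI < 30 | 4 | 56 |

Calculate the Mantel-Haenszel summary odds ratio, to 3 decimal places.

OR_MH = Σ(aᵢdᵢ/nᵢ) / Σ(bᵢcᵢ/nᵢ), where nᵢ is the stratum total.
Stratum 1 (≤ High school): n = 365; a·d/n = 164·58/365 = 26.0603; b·c/n = 102·41/365 = 11.4575
Stratum 2 (Some college): n = 333; a·d/n = 12·136/333 = 4.9009; b·c/n = 179·6/333 = 3.2252
Stratum 3 (≥ Bachelor's): n = 457; a·d/n = 68·56/457 = 8.3326; b·c/n = 329·4/457 = 2.8796
OR_MH = (26.0603 + 4.9009 + 8.3326) / (11.4575 + 3.2252 + 2.8796) = 39.2938 / 17.5624 = 2.23738

2.237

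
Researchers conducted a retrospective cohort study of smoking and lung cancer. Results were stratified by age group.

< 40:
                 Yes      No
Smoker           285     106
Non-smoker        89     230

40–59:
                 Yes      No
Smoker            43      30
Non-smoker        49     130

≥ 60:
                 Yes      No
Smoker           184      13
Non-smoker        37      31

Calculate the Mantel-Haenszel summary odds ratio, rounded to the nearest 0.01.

6.50

OR_MH = Σ(aᵢdᵢ/nᵢ) / Σ(bᵢcᵢ/nᵢ), where nᵢ is the stratum total.
Stratum 1 (< 40): n = 710; a·d/n = 285·230/710 = 92.3239; b·c/n = 106·89/710 = 13.2873
Stratum 2 (40–59): n = 252; a·d/n = 43·130/252 = 22.1825; b·c/n = 30·49/252 = 5.8333
Stratum 3 (≥ 60): n = 265; a·d/n = 184·31/265 = 21.5245; b·c/n = 13·37/265 = 1.8151
OR_MH = (92.3239 + 22.1825 + 21.5245) / (13.2873 + 5.8333 + 1.8151) = 136.0310 / 20.9358 = 6.49755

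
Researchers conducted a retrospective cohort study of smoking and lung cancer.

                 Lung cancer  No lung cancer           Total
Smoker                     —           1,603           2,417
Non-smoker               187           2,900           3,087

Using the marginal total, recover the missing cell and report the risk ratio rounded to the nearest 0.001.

5.560

The missing cell is in the exposed row: 2417 − 1603 = 814.
So a = 814, b = 1603, c = 187, d = 2900.
RR = [a/(a+b)] / [c/(c+d)] = (814/2417) / (187/3087) = 0.33678/0.06058 = 5.55959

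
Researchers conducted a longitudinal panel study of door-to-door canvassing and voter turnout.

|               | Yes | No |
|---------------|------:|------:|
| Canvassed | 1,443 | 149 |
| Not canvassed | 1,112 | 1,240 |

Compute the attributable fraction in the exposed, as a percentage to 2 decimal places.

47.84

Cells: a = 1443, b = 149, c = 1112, d = 1240.
Risk in exposed = 1443/1592 = 0.90641; risk in unexposed = 1112/2352 = 0.47279.
RR = 0.90641/0.47279 = 1.91715
AR% = (RR − 1)/RR × 100 = (1.91715 − 1)/1.91715 × 100 = 47.8392%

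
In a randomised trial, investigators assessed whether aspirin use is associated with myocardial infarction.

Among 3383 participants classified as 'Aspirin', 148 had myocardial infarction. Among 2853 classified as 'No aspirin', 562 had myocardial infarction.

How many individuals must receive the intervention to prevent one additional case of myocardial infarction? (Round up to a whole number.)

Risk in treated group = 148/3383 = 0.04375; risk in control = 562/2853 = 0.19699.
Absolute risk reduction = 0.19699 − 0.04375 = 0.15324
NNT = 1 / ARR = 1 / 0.15324 = 6.526 → round up → 7

7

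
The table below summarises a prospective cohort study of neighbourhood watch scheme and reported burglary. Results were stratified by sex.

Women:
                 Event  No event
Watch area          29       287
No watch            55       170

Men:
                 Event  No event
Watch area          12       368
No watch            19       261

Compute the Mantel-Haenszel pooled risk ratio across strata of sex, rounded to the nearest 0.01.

0.40

RR_MH = Σ(aᵢ·n₀ᵢ/nᵢ) / Σ(cᵢ·n₁ᵢ/nᵢ), with n₁ᵢ = aᵢ+bᵢ (exposed), n₀ᵢ = cᵢ+dᵢ (unexposed), nᵢ = n₁ᵢ+n₀ᵢ.
Stratum 1 (Women): n₁ = 316, n₀ = 225, n = 541; a·n₀/n = 29·225/541 = 12.0610; c·n₁/n = 55·316/541 = 32.1257
Stratum 2 (Men): n₁ = 380, n₀ = 280, n = 660; a·n₀/n = 12·280/660 = 5.0909; c·n₁/n = 19·380/660 = 10.9394
RR_MH = (12.0610 + 5.0909) / (32.1257 + 10.9394) = 17.1519 / 43.0651 = 0.39828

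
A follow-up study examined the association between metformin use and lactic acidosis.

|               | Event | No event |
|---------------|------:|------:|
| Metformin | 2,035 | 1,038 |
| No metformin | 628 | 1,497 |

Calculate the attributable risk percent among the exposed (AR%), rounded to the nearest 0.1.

55.4

Cells: a = 2035, b = 1038, c = 628, d = 1497.
Risk in exposed = 2035/3073 = 0.66222; risk in unexposed = 628/2125 = 0.29553.
RR = 0.66222/0.29553 = 2.24079
AR% = (RR − 1)/RR × 100 = (2.24079 − 1)/2.24079 × 100 = 55.3729%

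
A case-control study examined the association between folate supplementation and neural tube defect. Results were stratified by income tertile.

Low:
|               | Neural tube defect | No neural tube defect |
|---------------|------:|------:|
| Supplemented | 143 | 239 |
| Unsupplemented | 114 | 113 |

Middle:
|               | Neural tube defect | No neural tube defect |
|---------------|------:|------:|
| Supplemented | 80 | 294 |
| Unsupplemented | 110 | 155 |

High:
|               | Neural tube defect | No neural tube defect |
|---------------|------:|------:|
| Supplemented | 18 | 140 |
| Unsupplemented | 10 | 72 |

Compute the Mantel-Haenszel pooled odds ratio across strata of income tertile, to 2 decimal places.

0.51

OR_MH = Σ(aᵢdᵢ/nᵢ) / Σ(bᵢcᵢ/nᵢ), where nᵢ is the stratum total.
Stratum 1 (Low): n = 609; a·d/n = 143·113/609 = 26.5337; b·c/n = 239·114/609 = 44.7389
Stratum 2 (Middle): n = 639; a·d/n = 80·155/639 = 19.4053; b·c/n = 294·110/639 = 50.6103
Stratum 3 (High): n = 240; a·d/n = 18·72/240 = 5.4000; b·c/n = 140·10/240 = 5.8333
OR_MH = (26.5337 + 19.4053 + 5.4000) / (44.7389 + 50.6103 + 5.8333) = 51.3390 / 101.1826 = 0.50739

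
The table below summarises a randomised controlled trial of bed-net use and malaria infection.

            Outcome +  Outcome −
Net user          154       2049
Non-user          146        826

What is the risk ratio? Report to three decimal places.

Cells: a = 154, b = 2049, c = 146, d = 826.
Risk in exposed = 154/2203 = 0.06990; risk in unexposed = 146/972 = 0.15021.
RR = 0.06990 / 0.15021 = 0.46539
The risk is 53% lower among the exposed than among the unexposed.

0.465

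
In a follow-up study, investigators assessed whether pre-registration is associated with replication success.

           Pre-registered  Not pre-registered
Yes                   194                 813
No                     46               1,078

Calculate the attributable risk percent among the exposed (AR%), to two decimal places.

Reading the table with exposure as columns: a = 194 (Pre-registered, case), b = 46 (Pre-registered, non-case), c = 813 (Not pre-registered, case), d = 1078.
Risk in exposed = 194/240 = 0.80833; risk in unexposed = 813/1891 = 0.42993.
RR = 0.80833/0.42993 = 1.88015
AR% = (RR − 1)/RR × 100 = (1.88015 − 1)/1.88015 × 100 = 46.8126%

46.81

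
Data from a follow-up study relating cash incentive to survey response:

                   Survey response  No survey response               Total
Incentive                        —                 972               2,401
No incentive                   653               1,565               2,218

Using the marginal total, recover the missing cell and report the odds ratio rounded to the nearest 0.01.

3.52

The missing cell is in the exposed row: 2401 − 972 = 1429.
So a = 1429, b = 972, c = 653, d = 1565.
OR = (a·d)/(b·c) = (1429 × 1565) / (972 × 653) = 2236385 / 634716 = 3.52344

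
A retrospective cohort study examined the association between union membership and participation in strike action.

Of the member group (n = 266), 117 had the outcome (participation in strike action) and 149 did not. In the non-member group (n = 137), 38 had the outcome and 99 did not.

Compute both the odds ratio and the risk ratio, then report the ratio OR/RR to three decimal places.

From the description: a = 117, b = 149, c = 38, d = 99.
OR = (117·99)/(149·38) = 11583/5662 = 2.04574
Risk in exposed = 117/266 = 0.43985; risk in unexposed = 38/137 = 0.27737; RR = 1.58577
OR/RR = 2.04574 / 1.58577 = 1.29006
The outcome is not rare, so the OR lies further from 1 than the RR.

1.290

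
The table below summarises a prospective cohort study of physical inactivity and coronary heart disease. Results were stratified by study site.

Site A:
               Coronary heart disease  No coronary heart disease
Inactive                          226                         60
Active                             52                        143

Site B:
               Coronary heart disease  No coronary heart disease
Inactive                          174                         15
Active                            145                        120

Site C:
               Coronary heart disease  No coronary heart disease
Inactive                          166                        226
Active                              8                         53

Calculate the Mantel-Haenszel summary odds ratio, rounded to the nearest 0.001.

OR_MH = Σ(aᵢdᵢ/nᵢ) / Σ(bᵢcᵢ/nᵢ), where nᵢ is the stratum total.
Stratum 1 (Site A): n = 481; a·d/n = 226·143/481 = 67.1892; b·c/n = 60·52/481 = 6.4865
Stratum 2 (Site B): n = 454; a·d/n = 174·120/454 = 45.9912; b·c/n = 15·145/454 = 4.7907
Stratum 3 (Site C): n = 453; a·d/n = 166·53/453 = 19.4216; b·c/n = 226·8/453 = 3.9912
OR_MH = (67.1892 + 45.9912 + 19.4216) / (6.4865 + 4.7907 + 3.9912) = 132.6020 / 15.2684 = 8.68473

8.685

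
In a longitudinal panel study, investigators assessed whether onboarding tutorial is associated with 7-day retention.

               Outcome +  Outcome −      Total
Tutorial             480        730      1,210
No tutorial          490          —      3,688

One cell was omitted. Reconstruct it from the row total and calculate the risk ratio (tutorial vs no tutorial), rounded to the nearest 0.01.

2.99

The missing cell is in the unexposed row: 3688 − 490 = 3198.
So a = 480, b = 730, c = 490, d = 3198.
RR = [a/(a+b)] / [c/(c+d)] = (480/1210) / (490/3688) = 0.39669/0.13286 = 2.98573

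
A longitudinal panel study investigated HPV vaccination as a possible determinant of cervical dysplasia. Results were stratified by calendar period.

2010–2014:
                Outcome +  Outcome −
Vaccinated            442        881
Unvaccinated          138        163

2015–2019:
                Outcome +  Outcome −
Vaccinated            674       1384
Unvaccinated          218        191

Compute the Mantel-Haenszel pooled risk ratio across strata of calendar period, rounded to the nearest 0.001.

0.658

RR_MH = Σ(aᵢ·n₀ᵢ/nᵢ) / Σ(cᵢ·n₁ᵢ/nᵢ), with n₁ᵢ = aᵢ+bᵢ (exposed), n₀ᵢ = cᵢ+dᵢ (unexposed), nᵢ = n₁ᵢ+n₀ᵢ.
Stratum 1 (2010–2014): n₁ = 1323, n₀ = 301, n = 1624; a·n₀/n = 442·301/1624 = 81.9224; c·n₁/n = 138·1323/1624 = 112.4224
Stratum 2 (2015–2019): n₁ = 2058, n₀ = 409, n = 2467; a·n₀/n = 674·409/2467 = 111.7414; c·n₁/n = 218·2058/2467 = 181.8581
RR_MH = (81.9224 + 111.7414) / (112.4224 + 181.8581) = 193.6638 / 294.2805 = 0.65809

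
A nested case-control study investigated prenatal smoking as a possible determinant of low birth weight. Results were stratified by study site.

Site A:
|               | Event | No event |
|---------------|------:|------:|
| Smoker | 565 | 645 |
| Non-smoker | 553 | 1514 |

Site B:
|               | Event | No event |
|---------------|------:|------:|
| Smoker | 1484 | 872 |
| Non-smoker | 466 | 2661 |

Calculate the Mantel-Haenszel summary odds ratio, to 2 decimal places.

OR_MH = Σ(aᵢdᵢ/nᵢ) / Σ(bᵢcᵢ/nᵢ), where nᵢ is the stratum total.
Stratum 1 (Site A): n = 3277; a·d/n = 565·1514/3277 = 261.0345; b·c/n = 645·553/3277 = 108.8450
Stratum 2 (Site B): n = 5483; a·d/n = 1484·2661/5483 = 720.2123; b·c/n = 872·466/5483 = 74.1113
OR_MH = (261.0345 + 720.2123) / (108.8450 + 74.1113) = 981.2468 / 182.9562 = 5.36329

5.36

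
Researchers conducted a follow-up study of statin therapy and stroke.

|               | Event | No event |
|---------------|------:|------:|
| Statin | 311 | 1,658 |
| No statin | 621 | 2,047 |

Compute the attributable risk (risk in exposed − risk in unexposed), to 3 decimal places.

Cells: a = 311, b = 1658, c = 621, d = 2047.
Risk in exposed = 311/1969 = 0.157948; risk in unexposed = 621/2668 = 0.232759.
Risk difference = 0.157948 − 0.232759 = -0.074810

-0.075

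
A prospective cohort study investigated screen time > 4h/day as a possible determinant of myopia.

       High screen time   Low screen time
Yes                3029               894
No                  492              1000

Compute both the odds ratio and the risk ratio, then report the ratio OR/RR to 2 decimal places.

Reading the table with exposure as columns: a = 3029 (High screen time, case), b = 492 (High screen time, non-case), c = 894 (Low screen time, case), d = 1000.
OR = (3029·1000)/(492·894) = 3029000/439848 = 6.88647
Risk in exposed = 3029/3521 = 0.86027; risk in unexposed = 894/1894 = 0.47202; RR = 1.82253
OR/RR = 6.88647 / 1.82253 = 3.77851
The outcome is not rare, so the OR lies further from 1 than the RR.

3.78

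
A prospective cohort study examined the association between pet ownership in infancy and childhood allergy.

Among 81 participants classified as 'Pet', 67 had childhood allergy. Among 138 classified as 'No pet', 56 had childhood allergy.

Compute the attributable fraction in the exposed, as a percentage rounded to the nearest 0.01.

From the description: a = 67, b = 14, c = 56, d = 82.
Risk in exposed = 67/81 = 0.82716; risk in unexposed = 56/138 = 0.40580.
RR = 0.82716/0.40580 = 2.03836
AR% = (RR − 1)/RR × 100 = (2.03836 − 1)/2.03836 × 100 = 50.9409%

50.94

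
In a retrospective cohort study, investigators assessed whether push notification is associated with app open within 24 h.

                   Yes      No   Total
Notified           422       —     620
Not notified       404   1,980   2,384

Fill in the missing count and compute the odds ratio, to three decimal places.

The missing cell is in the exposed row: 620 − 422 = 198.
So a = 422, b = 198, c = 404, d = 1980.
OR = (a·d)/(b·c) = (422 × 1980) / (198 × 404) = 835560 / 79992 = 10.44554

10.446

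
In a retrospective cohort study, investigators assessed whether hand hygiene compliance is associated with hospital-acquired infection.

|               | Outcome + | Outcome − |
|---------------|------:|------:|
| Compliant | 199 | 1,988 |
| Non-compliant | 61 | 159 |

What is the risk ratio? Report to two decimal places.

Cells: a = 199, b = 1988, c = 61, d = 159.
Risk in exposed = 199/2187 = 0.09099; risk in unexposed = 61/220 = 0.27727.
RR = 0.09099 / 0.27727 = 0.32817
The risk is 67% lower among the exposed than among the unexposed.

0.33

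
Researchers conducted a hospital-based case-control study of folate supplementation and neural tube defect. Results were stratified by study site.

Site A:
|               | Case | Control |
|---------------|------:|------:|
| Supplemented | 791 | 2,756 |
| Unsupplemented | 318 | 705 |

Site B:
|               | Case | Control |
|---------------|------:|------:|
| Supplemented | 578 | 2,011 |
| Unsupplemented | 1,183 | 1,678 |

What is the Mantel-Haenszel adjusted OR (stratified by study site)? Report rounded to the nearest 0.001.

OR_MH = Σ(aᵢdᵢ/nᵢ) / Σ(bᵢcᵢ/nᵢ), where nᵢ is the stratum total.
Stratum 1 (Site A): n = 4570; a·d/n = 791·705/4570 = 122.0252; b·c/n = 2756·318/4570 = 191.7742
Stratum 2 (Site B): n = 5450; a·d/n = 578·1678/5450 = 177.9604; b·c/n = 2011·1183/5450 = 436.5161
OR_MH = (122.0252 + 177.9604) / (191.7742 + 436.5161) = 299.9855 / 628.2903 = 0.47746

0.477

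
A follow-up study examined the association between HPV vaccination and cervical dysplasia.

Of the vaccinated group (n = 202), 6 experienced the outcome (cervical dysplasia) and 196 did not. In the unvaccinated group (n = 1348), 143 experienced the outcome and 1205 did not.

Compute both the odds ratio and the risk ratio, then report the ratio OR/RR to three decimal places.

From the description: a = 6, b = 196, c = 143, d = 1205.
OR = (6·1205)/(196·143) = 7230/28028 = 0.25796
Risk in exposed = 6/202 = 0.02970; risk in unexposed = 143/1348 = 0.10608; RR = 0.28000
OR/RR = 0.25796 / 0.28000 = 0.92128
The outcome is not rare, so the OR lies further from 1 than the RR.

0.921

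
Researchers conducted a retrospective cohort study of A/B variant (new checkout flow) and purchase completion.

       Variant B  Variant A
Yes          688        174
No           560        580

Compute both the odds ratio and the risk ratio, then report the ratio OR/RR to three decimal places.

Reading the table with exposure as columns: a = 688 (Variant B, case), b = 560 (Variant B, non-case), c = 174 (Variant A, case), d = 580.
OR = (688·580)/(560·174) = 399040/97440 = 4.09524
Risk in exposed = 688/1248 = 0.55128; risk in unexposed = 174/754 = 0.23077; RR = 2.38889
OR/RR = 4.09524 / 2.38889 = 1.71429
The outcome is not rare, so the OR lies further from 1 than the RR.

1.714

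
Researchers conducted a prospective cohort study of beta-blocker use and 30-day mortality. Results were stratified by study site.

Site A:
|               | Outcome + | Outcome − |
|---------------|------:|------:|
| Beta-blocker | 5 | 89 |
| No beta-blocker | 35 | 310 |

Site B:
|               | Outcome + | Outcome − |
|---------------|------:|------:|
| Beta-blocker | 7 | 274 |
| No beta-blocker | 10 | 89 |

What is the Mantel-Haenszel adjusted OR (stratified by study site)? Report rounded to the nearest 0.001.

0.361

OR_MH = Σ(aᵢdᵢ/nᵢ) / Σ(bᵢcᵢ/nᵢ), where nᵢ is the stratum total.
Stratum 1 (Site A): n = 439; a·d/n = 5·310/439 = 3.5308; b·c/n = 89·35/439 = 7.0957
Stratum 2 (Site B): n = 380; a·d/n = 7·89/380 = 1.6395; b·c/n = 274·10/380 = 7.2105
OR_MH = (3.5308 + 1.6395) / (7.0957 + 7.2105) = 5.1702 / 14.3062 = 0.36140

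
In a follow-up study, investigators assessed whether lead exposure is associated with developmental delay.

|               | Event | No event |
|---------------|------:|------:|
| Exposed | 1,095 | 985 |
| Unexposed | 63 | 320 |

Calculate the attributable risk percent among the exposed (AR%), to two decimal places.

68.75

Cells: a = 1095, b = 985, c = 63, d = 320.
Risk in exposed = 1095/2080 = 0.52644; risk in unexposed = 63/383 = 0.16449.
RR = 0.52644/0.16449 = 3.20043
AR% = (RR − 1)/RR × 100 = (3.20043 − 1)/3.20043 × 100 = 68.7542%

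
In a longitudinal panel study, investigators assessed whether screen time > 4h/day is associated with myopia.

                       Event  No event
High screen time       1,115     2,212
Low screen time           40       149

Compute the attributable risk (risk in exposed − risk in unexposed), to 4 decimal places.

0.1235

Cells: a = 1115, b = 2212, c = 40, d = 149.
Risk in exposed = 1115/3327 = 0.335137; risk in unexposed = 40/189 = 0.211640.
Risk difference = 0.335137 − 0.211640 = 0.123497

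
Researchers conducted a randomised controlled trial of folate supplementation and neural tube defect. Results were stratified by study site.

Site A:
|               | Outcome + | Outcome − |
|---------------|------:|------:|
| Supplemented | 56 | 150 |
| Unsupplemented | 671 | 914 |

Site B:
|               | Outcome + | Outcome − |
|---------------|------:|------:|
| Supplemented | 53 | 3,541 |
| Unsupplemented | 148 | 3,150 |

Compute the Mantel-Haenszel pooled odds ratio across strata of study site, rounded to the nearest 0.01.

0.40

OR_MH = Σ(aᵢdᵢ/nᵢ) / Σ(bᵢcᵢ/nᵢ), where nᵢ is the stratum total.
Stratum 1 (Site A): n = 1791; a·d/n = 56·914/1791 = 28.5784; b·c/n = 150·671/1791 = 56.1977
Stratum 2 (Site B): n = 6892; a·d/n = 53·3150/6892 = 24.2237; b·c/n = 3541·148/6892 = 76.0400
OR_MH = (28.5784 + 24.2237) / (56.1977 + 76.0400) = 52.8022 / 132.2377 = 0.39930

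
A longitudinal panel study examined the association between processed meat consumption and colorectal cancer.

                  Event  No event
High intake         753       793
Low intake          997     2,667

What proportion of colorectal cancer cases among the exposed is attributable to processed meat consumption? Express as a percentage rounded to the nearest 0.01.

Cells: a = 753, b = 793, c = 997, d = 2667.
Risk in exposed = 753/1546 = 0.48706; risk in unexposed = 997/3664 = 0.27211.
RR = 0.48706/0.27211 = 1.78997
AR% = (RR − 1)/RR × 100 = (1.78997 − 1)/1.78997 × 100 = 44.1331%

44.13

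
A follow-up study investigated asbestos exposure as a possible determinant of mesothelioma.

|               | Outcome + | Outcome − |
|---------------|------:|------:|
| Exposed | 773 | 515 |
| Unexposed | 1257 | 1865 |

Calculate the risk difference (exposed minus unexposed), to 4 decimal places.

Cells: a = 773, b = 515, c = 1257, d = 1865.
Risk in exposed = 773/1288 = 0.600155; risk in unexposed = 1257/3122 = 0.402627.
Risk difference = 0.600155 − 0.402627 = 0.197529

0.1975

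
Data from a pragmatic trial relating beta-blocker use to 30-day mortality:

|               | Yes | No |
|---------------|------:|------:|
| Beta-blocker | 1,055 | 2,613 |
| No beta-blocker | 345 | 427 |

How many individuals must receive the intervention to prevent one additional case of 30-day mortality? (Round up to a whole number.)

Risk in treated group = 1055/3668 = 0.28762; risk in control = 345/772 = 0.44689.
Absolute risk reduction = 0.44689 − 0.28762 = 0.15927
NNT = 1 / ARR = 1 / 0.15927 = 6.279 → round up → 7

7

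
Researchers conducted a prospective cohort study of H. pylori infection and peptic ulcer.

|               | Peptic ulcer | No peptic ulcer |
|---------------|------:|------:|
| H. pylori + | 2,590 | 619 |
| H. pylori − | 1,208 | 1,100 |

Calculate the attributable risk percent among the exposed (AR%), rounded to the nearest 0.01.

35.15

Cells: a = 2590, b = 619, c = 1208, d = 1100.
Risk in exposed = 2590/3209 = 0.80711; risk in unexposed = 1208/2308 = 0.52340.
RR = 0.80711/0.52340 = 1.54205
AR% = (RR − 1)/RR × 100 = (1.54205 − 1)/1.54205 × 100 = 35.1513%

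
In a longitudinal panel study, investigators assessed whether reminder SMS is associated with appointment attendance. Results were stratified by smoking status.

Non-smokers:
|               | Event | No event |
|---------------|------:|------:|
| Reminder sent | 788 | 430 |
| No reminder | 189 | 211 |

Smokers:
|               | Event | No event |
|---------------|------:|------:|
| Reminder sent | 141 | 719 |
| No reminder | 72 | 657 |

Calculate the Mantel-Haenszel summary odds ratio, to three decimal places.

OR_MH = Σ(aᵢdᵢ/nᵢ) / Σ(bᵢcᵢ/nᵢ), where nᵢ is the stratum total.
Stratum 1 (Non-smokers): n = 1618; a·d/n = 788·211/1618 = 102.7614; b·c/n = 430·189/1618 = 50.2287
Stratum 2 (Smokers): n = 1589; a·d/n = 141·657/1589 = 58.2989; b·c/n = 719·72/1589 = 32.5790
OR_MH = (102.7614 + 58.2989) / (50.2287 + 32.5790) = 161.0604 / 82.8077 = 1.94499

1.945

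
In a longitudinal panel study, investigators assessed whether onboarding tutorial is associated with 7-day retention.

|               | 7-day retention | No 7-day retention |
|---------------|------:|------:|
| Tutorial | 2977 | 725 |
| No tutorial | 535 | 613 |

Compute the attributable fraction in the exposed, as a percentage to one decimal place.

Cells: a = 2977, b = 725, c = 535, d = 613.
Risk in exposed = 2977/3702 = 0.80416; risk in unexposed = 535/1148 = 0.46603.
RR = 0.80416/0.46603 = 1.72556
AR% = (RR − 1)/RR × 100 = (1.72556 − 1)/1.72556 × 100 = 42.0479%

42.0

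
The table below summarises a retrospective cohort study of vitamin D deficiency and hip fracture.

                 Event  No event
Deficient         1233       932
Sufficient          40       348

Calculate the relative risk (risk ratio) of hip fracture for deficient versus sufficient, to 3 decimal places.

5.524

Cells: a = 1233, b = 932, c = 40, d = 348.
Risk in exposed = 1233/2165 = 0.56952; risk in unexposed = 40/388 = 0.10309.
RR = 0.56952 / 0.10309 = 5.52430
The risk among the exposed is 5.52 times that among the unexposed.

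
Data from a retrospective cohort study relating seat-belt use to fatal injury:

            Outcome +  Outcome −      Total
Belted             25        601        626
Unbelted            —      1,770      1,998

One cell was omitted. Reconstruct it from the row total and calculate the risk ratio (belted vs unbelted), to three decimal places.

0.350

The missing cell is in the unexposed row: 1998 − 1770 = 228.
So a = 25, b = 601, c = 228, d = 1770.
RR = [a/(a+b)] / [c/(c+d)] = (25/626) / (228/1998) = 0.03994/0.11411 = 0.34997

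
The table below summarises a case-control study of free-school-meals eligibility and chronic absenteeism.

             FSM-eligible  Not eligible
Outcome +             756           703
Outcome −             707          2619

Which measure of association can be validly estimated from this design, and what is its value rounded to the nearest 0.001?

3.984

Reading the table with exposure as columns: a = 756 (FSM-eligible, case), b = 707 (FSM-eligible, non-case), c = 703 (Not eligible, case), d = 2619.
This is a case-control study: participants were sampled on outcome status, so risks in the source population cannot be estimated directly — relative risk is not valid here. The odds ratio is the appropriate measure.
OR = (a·d)/(b·c) = (756 × 2619) / (707 × 703) = 1979964 / 497021 = 3.98366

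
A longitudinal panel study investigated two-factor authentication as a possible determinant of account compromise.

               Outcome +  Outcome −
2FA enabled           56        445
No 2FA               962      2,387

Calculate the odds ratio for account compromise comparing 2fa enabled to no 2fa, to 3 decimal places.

0.312

Cells: a = 56, b = 445, c = 962, d = 2387.
OR = (a·d)/(b·c) = (56 × 2387) / (445 × 962) = 133672 / 428090 = 0.31225
Exposure is associated with lower odds of account compromise (OR = 0.31 < 1).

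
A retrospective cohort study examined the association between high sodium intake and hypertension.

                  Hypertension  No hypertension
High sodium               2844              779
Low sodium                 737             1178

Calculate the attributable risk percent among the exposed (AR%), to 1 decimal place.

Cells: a = 2844, b = 779, c = 737, d = 1178.
Risk in exposed = 2844/3623 = 0.78498; risk in unexposed = 737/1915 = 0.38486.
RR = 0.78498/0.38486 = 2.03968
AR% = (RR − 1)/RR × 100 = (2.03968 − 1)/2.03968 × 100 = 50.9728%

51.0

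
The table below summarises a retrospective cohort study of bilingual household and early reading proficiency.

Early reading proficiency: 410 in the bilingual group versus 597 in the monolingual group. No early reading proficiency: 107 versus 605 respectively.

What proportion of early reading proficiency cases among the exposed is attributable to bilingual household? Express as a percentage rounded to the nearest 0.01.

From the description: a = 410, b = 107, c = 597, d = 605.
Risk in exposed = 410/517 = 0.79304; risk in unexposed = 597/1202 = 0.49667.
RR = 0.79304/0.49667 = 1.59670
AR% = (RR − 1)/RR × 100 = (1.59670 − 1)/1.59670 × 100 = 37.3708%

37.37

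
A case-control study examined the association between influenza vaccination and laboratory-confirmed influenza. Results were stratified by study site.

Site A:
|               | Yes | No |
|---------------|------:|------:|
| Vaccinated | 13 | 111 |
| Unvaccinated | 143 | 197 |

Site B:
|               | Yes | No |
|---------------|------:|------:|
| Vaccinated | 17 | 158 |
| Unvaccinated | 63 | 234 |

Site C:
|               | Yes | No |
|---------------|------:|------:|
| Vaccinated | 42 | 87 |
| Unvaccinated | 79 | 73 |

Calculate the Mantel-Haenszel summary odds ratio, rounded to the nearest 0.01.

OR_MH = Σ(aᵢdᵢ/nᵢ) / Σ(bᵢcᵢ/nᵢ), where nᵢ is the stratum total.
Stratum 1 (Site A): n = 464; a·d/n = 13·197/464 = 5.5194; b·c/n = 111·143/464 = 34.2091
Stratum 2 (Site B): n = 472; a·d/n = 17·234/472 = 8.4280; b·c/n = 158·63/472 = 21.0890
Stratum 3 (Site C): n = 281; a·d/n = 42·73/281 = 10.9110; b·c/n = 87·79/281 = 24.4591
OR_MH = (5.5194 + 8.4280 + 10.9110) / (34.2091 + 21.0890 + 24.4591) = 24.8584 / 79.7571 = 0.31168

0.31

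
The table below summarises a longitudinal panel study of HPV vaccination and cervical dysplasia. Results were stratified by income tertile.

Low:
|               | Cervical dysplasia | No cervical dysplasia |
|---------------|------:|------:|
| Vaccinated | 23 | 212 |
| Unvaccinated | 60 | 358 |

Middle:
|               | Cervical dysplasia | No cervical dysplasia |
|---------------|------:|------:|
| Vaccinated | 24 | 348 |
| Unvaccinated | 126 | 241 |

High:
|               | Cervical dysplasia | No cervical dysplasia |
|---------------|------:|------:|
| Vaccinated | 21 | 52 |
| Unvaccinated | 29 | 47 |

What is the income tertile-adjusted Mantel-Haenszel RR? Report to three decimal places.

0.376

RR_MH = Σ(aᵢ·n₀ᵢ/nᵢ) / Σ(cᵢ·n₁ᵢ/nᵢ), with n₁ᵢ = aᵢ+bᵢ (exposed), n₀ᵢ = cᵢ+dᵢ (unexposed), nᵢ = n₁ᵢ+n₀ᵢ.
Stratum 1 (Low): n₁ = 235, n₀ = 418, n = 653; a·n₀/n = 23·418/653 = 14.7228; c·n₁/n = 60·235/653 = 21.5926
Stratum 2 (Middle): n₁ = 372, n₀ = 367, n = 739; a·n₀/n = 24·367/739 = 11.9188; c·n₁/n = 126·372/739 = 63.4263
Stratum 3 (High): n₁ = 73, n₀ = 76, n = 149; a·n₀/n = 21·76/149 = 10.7114; c·n₁/n = 29·73/149 = 14.2081
RR_MH = (14.7228 + 11.9188 + 10.7114) / (21.5926 + 63.4263 + 14.2081) = 37.3530 / 99.2270 = 0.37644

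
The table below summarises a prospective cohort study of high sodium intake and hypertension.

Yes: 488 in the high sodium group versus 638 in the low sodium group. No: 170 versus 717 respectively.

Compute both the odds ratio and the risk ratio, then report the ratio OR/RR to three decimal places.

2.048

From the description: a = 488, b = 170, c = 638, d = 717.
OR = (488·717)/(170·638) = 349896/108460 = 3.22604
Risk in exposed = 488/658 = 0.74164; risk in unexposed = 638/1355 = 0.47085; RR = 1.57512
OR/RR = 3.22604 / 1.57512 = 2.04813
The outcome is not rare, so the OR lies further from 1 than the RR.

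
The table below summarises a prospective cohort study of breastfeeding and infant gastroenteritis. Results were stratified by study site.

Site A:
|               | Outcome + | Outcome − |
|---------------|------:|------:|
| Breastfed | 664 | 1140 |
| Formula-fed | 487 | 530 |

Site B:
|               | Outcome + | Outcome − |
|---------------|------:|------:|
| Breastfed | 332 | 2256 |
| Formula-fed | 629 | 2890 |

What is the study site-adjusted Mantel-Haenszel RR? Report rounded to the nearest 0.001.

0.745

RR_MH = Σ(aᵢ·n₀ᵢ/nᵢ) / Σ(cᵢ·n₁ᵢ/nᵢ), with n₁ᵢ = aᵢ+bᵢ (exposed), n₀ᵢ = cᵢ+dᵢ (unexposed), nᵢ = n₁ᵢ+n₀ᵢ.
Stratum 1 (Site A): n₁ = 1804, n₀ = 1017, n = 2821; a·n₀/n = 664·1017/2821 = 239.3789; c·n₁/n = 487·1804/2821 = 311.4314
Stratum 2 (Site B): n₁ = 2588, n₀ = 3519, n = 6107; a·n₀/n = 332·3519/6107 = 191.3064; c·n₁/n = 629·2588/6107 = 266.5551
RR_MH = (239.3789 + 191.3064) / (311.4314 + 266.5551) = 430.6853 / 577.9865 = 0.74515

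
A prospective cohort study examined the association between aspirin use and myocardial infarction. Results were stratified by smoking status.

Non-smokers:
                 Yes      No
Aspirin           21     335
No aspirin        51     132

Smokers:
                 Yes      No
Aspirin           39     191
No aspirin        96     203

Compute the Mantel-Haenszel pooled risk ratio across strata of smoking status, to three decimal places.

RR_MH = Σ(aᵢ·n₀ᵢ/nᵢ) / Σ(cᵢ·n₁ᵢ/nᵢ), with n₁ᵢ = aᵢ+bᵢ (exposed), n₀ᵢ = cᵢ+dᵢ (unexposed), nᵢ = n₁ᵢ+n₀ᵢ.
Stratum 1 (Non-smokers): n₁ = 356, n₀ = 183, n = 539; a·n₀/n = 21·183/539 = 7.1299; c·n₁/n = 51·356/539 = 33.6846
Stratum 2 (Smokers): n₁ = 230, n₀ = 299, n = 529; a·n₀/n = 39·299/529 = 22.0435; c·n₁/n = 96·230/529 = 41.7391
RR_MH = (7.1299 + 22.0435) / (33.6846 + 41.7391) = 29.1733 / 75.4237 = 0.38679

0.387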